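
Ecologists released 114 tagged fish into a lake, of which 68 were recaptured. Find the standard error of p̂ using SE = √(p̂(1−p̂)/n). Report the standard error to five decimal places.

The sample proportion is 68/114 = 0.59649.
p̂(1−p̂) = 0.59649·0.40351 = 0.240690.
SE = √(0.240690/114) = 0.04595.

SE = 0.04595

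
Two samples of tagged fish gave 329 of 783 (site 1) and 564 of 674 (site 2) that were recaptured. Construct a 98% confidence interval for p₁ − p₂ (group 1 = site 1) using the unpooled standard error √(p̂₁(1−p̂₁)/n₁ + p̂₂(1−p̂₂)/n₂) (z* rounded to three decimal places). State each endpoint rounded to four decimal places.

(-0.4693, -0.3639)

p̂₁ = 329/783 = 0.42018, p̂₂ = 564/674 = 0.83680; p̂₁ − p̂₂ = -0.41662.
SE = √(0.000311148 + 0.000202625) = √0.000513773 = 0.022667.
For 98% confidence, z* = 2.326. Margin of error = 0.05272.
So the interval runs from -0.4693 to -0.3639.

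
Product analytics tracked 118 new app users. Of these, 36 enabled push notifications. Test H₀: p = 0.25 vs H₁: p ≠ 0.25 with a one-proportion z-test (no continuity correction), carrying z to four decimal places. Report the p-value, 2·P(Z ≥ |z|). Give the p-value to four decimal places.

The sample proportion is 36/118 = 0.30508.
Null standard error: √(0.25·0.75/118) = √0.001588983 = 0.039862.
z = (p̂ − p₀)/SE = (36/118 − 0.25)/0.039862 ≈ 1.3819.
p-value = 2·P(Z ≥ |z|) with z = 1.3819 → 0.1670.

p-value = 0.1670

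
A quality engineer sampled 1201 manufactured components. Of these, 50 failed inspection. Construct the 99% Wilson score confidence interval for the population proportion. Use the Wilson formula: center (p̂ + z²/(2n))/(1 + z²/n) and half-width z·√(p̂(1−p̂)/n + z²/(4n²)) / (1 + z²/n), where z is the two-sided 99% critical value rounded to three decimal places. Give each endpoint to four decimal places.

Here p̂ = 50/1201 = 0.04163 and z = 2.576 (z² = 6.635776).
Denominator 1 + z²/n = 1 + 6.635776/1201 = 1.005525.
Center = (0.04163 + 0.002763)/1.005525 = 0.04415.
Radicand: p̂(1−p̂)/n + z²/(4n²) = 0.000033221 + 0.000001150 = 0.000034371.
Half-width = z·√(radicand)/denom = 2.576·0.005863/1.005525 = 0.01502.
So the interval runs from 0.0291 to 0.0592.

(0.0291, 0.0592)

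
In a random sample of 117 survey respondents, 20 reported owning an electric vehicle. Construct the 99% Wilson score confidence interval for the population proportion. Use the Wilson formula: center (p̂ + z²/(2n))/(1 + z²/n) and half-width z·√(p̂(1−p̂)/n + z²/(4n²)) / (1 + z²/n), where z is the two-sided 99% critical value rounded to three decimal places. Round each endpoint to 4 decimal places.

Here p̂ = 20/117 = 0.17094 and z = 2.576 (z² = 6.635776).
Denominator 1 + z²/n = 1 + 6.635776/117 = 1.056716.
Adjusted center: (0.17094 + z²/(2n))/1.056716 = 0.18860.
Radicand: p̂(1−p̂)/n + z²/(4n²) = 0.001211279 + 0.000121188 = 0.001332467.
Half-width = 2.576·√0.001332467/1.056716 = 0.08898.
Interval: 0.18860 ± 0.08898 → (0.0996, 0.2776).

(0.0996, 0.2776)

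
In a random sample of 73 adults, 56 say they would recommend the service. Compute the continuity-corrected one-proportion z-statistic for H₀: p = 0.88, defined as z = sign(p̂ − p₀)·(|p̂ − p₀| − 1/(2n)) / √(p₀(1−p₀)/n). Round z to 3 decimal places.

Sample proportion p̂ = 56/73 = 0.76712. p̂ − p₀ = -0.112877.
1/(2n) = 0.006849.
Corrected numerator: |-0.112877| − 0.006849 = 0.106028.
Under H₀, SE = √(p₀(1−p₀)/n) = √(0.88·0.12/73) = √0.001446575 = 0.038034.
z = (−)0.106028/0.038034 = -2.788.

z = -2.788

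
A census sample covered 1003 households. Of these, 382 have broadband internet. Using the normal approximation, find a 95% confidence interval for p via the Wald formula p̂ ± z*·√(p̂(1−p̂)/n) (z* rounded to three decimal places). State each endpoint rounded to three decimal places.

(0.351, 0.411)

The sample proportion is 382/1003 = 0.38086.
Standard error of p̂: √(0.235805/1003) = √0.000235100 = 0.015333.
For 95% confidence, z* = 1.960.
Margin of error: 1.960 × 0.015333 = 0.03005.
Interval: 0.38086 ± 0.03005 → (0.351, 0.411).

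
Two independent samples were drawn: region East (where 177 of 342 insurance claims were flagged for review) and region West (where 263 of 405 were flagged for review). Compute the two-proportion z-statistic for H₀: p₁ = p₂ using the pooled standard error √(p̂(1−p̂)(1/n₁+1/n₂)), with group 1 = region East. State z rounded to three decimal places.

Sample proportions: p̂₁ = 177/342 = 0.51754 and p̂₂ = 263/405 = 0.64938.
Pooled p̂ = (177+263)/(342+405) = 440/747 = 0.58902.
Pooled SE = √[0.2420749·0.00539311] ≈ 0.036132.
z = -0.13184/0.036132 = -3.649.

z = -3.649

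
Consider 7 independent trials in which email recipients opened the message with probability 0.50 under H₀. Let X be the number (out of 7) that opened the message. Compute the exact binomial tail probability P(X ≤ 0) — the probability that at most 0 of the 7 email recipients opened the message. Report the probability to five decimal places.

X is binomial with n = 7 and p = 0.50.
P(X ≤ 0) = C(7,0)·0.50^0·0.50^7.
= 0.007812 = 0.00781.

P = 0.00781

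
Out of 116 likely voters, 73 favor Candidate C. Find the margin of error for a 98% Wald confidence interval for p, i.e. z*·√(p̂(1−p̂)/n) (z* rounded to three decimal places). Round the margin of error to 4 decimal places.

The sample proportion is 73/116 = 0.62931.
Standard error of p̂: √(0.233279/116) = √0.002011024 = 0.044844.
The 98% critical value is z* = 2.326.
ME = 2.326·0.044844 = 0.1043.

ME = 0.1043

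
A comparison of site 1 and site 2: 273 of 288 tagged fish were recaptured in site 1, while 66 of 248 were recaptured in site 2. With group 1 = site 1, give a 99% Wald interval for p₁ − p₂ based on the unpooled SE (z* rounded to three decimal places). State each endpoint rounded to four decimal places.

(0.6020, 0.7616)

p̂₁ = 273/288 = 0.94792, p̂₂ = 66/248 = 0.26613; p̂₁ − p̂₂ = 0.68179.
SE = √(0.000171426 + 0.000787518) = √0.000958944 = 0.030967.
The 99% critical value is z* = 2.576. Margin = 2.576·0.030967 = 0.07977.
CI: 0.68179 ± 0.07977 = (0.6020, 0.7616).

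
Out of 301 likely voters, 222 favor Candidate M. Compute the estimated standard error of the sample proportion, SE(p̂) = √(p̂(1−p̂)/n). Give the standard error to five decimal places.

SE = 0.02536

The sample proportion is 222/301 = 0.73754.
p̂(1−p̂) = 0.193575.
Dividing by n and taking the root: √0.000643106 = 0.02536.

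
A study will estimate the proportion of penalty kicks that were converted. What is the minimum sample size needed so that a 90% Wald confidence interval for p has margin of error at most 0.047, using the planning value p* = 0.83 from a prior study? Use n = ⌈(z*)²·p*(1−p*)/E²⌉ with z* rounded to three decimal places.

z* = 1.645 at the 90% level.
p*(1−p*) = 0.83·0.17 = 0.1411.
(z*)²·p*(1−p*)/E² = 2.706025·0.1411/0.002209 = 172.848.
⌈172.848⌉ = 173.

n = 173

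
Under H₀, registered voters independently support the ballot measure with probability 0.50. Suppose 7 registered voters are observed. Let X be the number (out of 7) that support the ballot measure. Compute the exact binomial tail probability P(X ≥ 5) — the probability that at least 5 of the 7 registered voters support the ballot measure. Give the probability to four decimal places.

P = 0.2266

X ~ Binomial(n=7, p=0.50).
P(X ≥ 5) = C(7,5)·0.50^5·0.50^2 + C(7,6)·0.50^6·0.50^1 + C(7,7)·0.50^7·0.50^0.
= 0.164062 + 0.054688 + 0.007812 = 0.2266.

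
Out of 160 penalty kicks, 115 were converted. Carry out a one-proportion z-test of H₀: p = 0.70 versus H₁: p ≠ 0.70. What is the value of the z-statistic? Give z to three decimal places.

z = 0.518

p̂ = 115/160 = 0.71875.
Under H₀, SE = √(p₀(1−p₀)/n) = √(0.70·0.30/160) = √0.001312500 = 0.036228.
z = (0.71875 − 0.70)/0.036228 = 0.01875/0.036228 = 0.518.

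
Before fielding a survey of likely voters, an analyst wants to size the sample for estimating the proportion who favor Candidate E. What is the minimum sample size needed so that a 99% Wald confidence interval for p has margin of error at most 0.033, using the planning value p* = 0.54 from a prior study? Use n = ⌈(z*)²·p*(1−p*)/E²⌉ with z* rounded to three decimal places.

For 99% confidence, z* = 2.576.
p*(1−p*) = 0.54·0.46 = 0.2484.
Required n before rounding: 6.635776 × 0.2484 / 0.033² = 1513.615.
⌈1513.615⌉ = 1514.

n = 1514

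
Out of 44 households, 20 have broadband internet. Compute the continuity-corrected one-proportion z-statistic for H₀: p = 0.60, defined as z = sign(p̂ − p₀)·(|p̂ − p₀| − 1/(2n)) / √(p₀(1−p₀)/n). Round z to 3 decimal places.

p̂ = 20/44 = 0.45455. p̂ − p₀ = -0.145455.
1/(2n) = 0.011364.
Corrected numerator: |-0.145455| − 0.011364 = 0.134091.
Null standard error: √(0.60·0.40/44) = √0.005454545 = 0.073855.
z = −0.134091/0.073855 = -1.816.

z = -1.816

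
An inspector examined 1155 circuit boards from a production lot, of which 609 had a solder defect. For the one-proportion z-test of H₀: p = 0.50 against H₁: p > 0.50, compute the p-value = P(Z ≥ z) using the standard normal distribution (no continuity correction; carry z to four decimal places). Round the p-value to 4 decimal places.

The sample proportion is 609/1155 = 0.52727.
Null standard error: √(0.50·0.50/1155) = √0.000216450 = 0.014712.
z = (p̂ − p₀)/SE = (609/1155 − 0.50)/0.014712 ≈ 1.8537.
From the standard normal, P(Z ≥ z) = 0.0319.

p-value = 0.0319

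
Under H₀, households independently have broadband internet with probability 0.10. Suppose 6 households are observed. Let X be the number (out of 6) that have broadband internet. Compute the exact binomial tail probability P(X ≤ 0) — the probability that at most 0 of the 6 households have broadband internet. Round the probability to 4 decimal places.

X ~ Binomial(n=6, p=0.10).
P(X ≤ 0) = C(6,0)·0.10^0·0.90^6.
= 0.531441 = 0.5314.

P = 0.5314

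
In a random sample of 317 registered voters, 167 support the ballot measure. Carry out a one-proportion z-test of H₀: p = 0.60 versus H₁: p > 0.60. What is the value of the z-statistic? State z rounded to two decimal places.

With x = 167 successes in n = 317, p̂ = 0.52681.
SE₀ = √(0.60·0.40/317) = 0.027515.
z = (0.52681 − 0.60)/0.027515 = -0.07319/0.027515 = -2.66.

z = -2.66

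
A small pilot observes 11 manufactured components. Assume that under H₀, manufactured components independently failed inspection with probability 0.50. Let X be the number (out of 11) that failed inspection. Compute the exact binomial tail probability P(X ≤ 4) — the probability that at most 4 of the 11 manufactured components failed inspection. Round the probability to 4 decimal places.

X is binomial with n = 11 and p = 0.50.
P(X ≤ 4) = Σ_{j=0}^{4} C(11,j)·0.50^j·0.50^{11−j}.
= 0.000488 + 0.005371 + 0.026855 + 0.080566 + 0.161133 = 0.2744.

P = 0.2744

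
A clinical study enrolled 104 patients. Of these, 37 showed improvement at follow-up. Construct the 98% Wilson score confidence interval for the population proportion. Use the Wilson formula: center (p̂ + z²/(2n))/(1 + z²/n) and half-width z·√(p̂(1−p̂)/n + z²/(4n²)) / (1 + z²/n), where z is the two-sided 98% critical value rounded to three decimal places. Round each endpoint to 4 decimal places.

p̂ = 37/104 = 0.35577; z = 2.326, so z² = 5.410276.
Denominator 1 + z²/n = 1 + 5.410276/104 = 1.052022.
Adjusted center: (0.35577 + z²/(2n))/1.052022 = 0.36290.
Radicand: p̂(1−p̂)/n + z²/(4n²) = 0.002203822 + 0.000125053 = 0.002328875.
Half-width = z·√(radicand)/denom = 2.326·0.048258/1.052022 = 0.10670.
Interval: 0.36290 ± 0.10670 → (0.2562, 0.4696).

(0.2562, 0.4696)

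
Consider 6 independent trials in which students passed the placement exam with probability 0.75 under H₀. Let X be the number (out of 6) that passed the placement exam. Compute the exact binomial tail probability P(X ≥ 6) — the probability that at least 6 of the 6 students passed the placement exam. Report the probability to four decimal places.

P = 0.1780

X is binomial with n = 6 and p = 0.75.
P(X ≥ 6) = C(6,6)·0.75^6·0.25^0.
= 0.177979 = 0.1780.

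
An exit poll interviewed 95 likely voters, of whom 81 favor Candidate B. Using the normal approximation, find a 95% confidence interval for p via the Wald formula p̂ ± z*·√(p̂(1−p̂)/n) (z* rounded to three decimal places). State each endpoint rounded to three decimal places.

With x = 81 successes in n = 95, p̂ = 0.85263.
SE(p̂) = √(0.85263·0.14737/95) = 0.036368.
z* = 1.960 at the 95% level.
Margin = 1.960·0.036368 = 0.07128.
CI: 0.85263 ± 0.07128 = (0.781, 0.924).

(0.781, 0.924)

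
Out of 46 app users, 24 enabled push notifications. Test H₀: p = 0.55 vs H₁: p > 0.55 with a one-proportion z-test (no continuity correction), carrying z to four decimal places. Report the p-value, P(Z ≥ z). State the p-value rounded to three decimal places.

p-value = 0.650

With x = 24 successes in n = 46, p̂ = 0.52174.
Null standard error: √(0.55·0.45/46) = √0.005380435 = 0.073351.
z = (p̂ − p₀)/SE = (24/46 − 0.55)/0.073351 ≈ -0.3853.
From the standard normal, P(Z ≥ z) = 0.650.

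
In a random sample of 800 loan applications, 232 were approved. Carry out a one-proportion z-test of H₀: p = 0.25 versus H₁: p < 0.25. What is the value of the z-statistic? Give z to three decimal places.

The sample proportion is 232/800 = 0.29000.
Under H₀, SE = √(p₀(1−p₀)/n) = √(0.25·0.75/800) = √0.000234375 = 0.015309.
z = (0.29000 − 0.25)/0.015309 = 0.04000/0.015309 = 2.613.

z = 2.613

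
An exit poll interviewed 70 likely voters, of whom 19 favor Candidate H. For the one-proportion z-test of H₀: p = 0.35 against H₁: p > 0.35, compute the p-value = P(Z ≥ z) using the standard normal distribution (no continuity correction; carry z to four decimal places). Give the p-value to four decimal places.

p-value = 0.9159

Sample proportion p̂ = 19/70 = 0.27143.
SE₀ = √(0.35·0.65/70) = 0.057009.
z = (p̂ − p₀)/SE = (19/70 − 0.35)/0.057009 ≈ -1.3782.
From the standard normal, P(Z ≥ z) = 0.9159.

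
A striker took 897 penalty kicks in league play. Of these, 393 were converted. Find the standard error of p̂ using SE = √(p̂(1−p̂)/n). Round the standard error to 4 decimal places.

SE = 0.0166

With x = 393 successes in n = 897, p̂ = 0.43813.
p̂(1−p̂) = 0.43813·0.56187 = 0.246172.
SE = √(0.246172/897) = 0.0166.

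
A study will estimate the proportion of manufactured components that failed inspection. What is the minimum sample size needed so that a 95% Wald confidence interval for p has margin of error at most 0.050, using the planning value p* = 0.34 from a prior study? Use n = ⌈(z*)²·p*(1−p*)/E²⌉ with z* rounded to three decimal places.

n = 345

The 95% critical value is z* = 1.960.
p*(1−p*) = 0.34·0.66 = 0.2244.
(z*)²·p*(1−p*)/E² = 3.841600·0.2244/0.002500 = 344.822.
⌈344.822⌉ = 345.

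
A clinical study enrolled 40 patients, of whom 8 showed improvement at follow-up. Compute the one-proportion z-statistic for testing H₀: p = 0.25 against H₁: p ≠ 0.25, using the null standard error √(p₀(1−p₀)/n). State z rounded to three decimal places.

The sample proportion is 8/40 = 0.20000.
Under H₀, SE = √(p₀(1−p₀)/n) = √(0.25·0.75/40) = √0.004687500 = 0.068465.
z = (p̂ − p₀)/SE = (0.20000 − 0.25)/0.068465 = -0.730.

z = -0.730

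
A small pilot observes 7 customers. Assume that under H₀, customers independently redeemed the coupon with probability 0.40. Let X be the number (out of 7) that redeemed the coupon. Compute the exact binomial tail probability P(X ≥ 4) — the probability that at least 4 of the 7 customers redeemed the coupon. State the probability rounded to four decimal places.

P = 0.2898

X ~ Binomial(n=7, p=0.40).
P(X ≥ 4) = C(7,4)·0.40^4·0.60^3 + C(7,5)·0.40^5·0.60^2 + C(7,6)·0.40^6·0.60^1 + C(7,7)·0.40^7·0.60^0.
= 0.193536 + 0.077414 + 0.017203 + 0.001638 = 0.2898.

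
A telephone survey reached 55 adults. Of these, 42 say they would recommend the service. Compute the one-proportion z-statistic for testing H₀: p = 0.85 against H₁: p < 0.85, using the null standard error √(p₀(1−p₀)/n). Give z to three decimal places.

z = -1.794

Sample proportion p̂ = 42/55 = 0.76364.
SE₀ = √(0.85·0.15/55) = 0.048148.
Test statistic: z = -0.08636/0.048148 = -1.794.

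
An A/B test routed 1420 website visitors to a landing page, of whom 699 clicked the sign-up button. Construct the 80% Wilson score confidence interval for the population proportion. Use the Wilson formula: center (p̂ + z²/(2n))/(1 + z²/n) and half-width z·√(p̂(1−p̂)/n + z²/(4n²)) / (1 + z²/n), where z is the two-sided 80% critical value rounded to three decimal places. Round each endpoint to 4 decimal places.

(0.4753, 0.5093)

p̂ = 699/1420 = 0.49225; z = 1.282, so z² = 1.643524.
Denominator 1 + z²/n = 1 + 1.643524/1420 = 1.001157.
Center = (0.49225 + 0.000579)/1.001157 = 0.49226.
Radicand: p̂(1−p̂)/n + z²/(4n²) = 0.000176014 + 0.000000204 = 0.000176218.
Half-width = z·√(radicand)/denom = 1.282·0.013275/1.001157 = 0.01700.
CI: 0.49226 ± 0.01700 = (0.4753, 0.5093).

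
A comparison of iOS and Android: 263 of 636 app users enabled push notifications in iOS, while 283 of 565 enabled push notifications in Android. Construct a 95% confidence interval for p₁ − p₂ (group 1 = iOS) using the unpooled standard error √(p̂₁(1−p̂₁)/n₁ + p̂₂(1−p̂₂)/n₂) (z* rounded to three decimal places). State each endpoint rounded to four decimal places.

(-0.1436, -0.0311)

p̂₁ = 263/636 = 0.41352, p̂₂ = 283/565 = 0.50088; p̂₁ − p̂₂ = -0.08736.
SE = √(0.000381323 + 0.000442476) = √0.000823799 = 0.028702.
The 95% critical value is z* = 1.960. Margin = 1.960·0.028702 = 0.05626.
So the interval runs from -0.1436 to -0.0311.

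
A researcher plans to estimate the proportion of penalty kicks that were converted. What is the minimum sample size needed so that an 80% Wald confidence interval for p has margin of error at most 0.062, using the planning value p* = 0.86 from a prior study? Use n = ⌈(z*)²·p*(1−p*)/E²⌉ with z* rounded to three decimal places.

For 80% confidence, z* = 1.282.
p*(1−p*) = 0.86·0.14 = 0.1204.
(z*)²·p*(1−p*)/E² = 1.643524·0.1204/0.003844 = 51.478.
⌈51.478⌉ = 52.

n = 52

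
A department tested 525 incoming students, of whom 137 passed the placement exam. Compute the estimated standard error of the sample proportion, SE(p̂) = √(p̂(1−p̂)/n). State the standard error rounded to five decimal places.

SE = 0.01917

Sample proportion p̂ = 137/525 = 0.26095.
p̂(1−p̂) = 0.26095·0.73905 = 0.192855.
SE = √(0.192855/525) = √0.000367343 = 0.01917.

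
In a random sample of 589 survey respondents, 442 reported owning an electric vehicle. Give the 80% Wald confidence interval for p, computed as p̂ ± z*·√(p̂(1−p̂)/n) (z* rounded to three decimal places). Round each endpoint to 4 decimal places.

(0.7276, 0.7733)

Sample proportion p̂ = 442/589 = 0.75042.
SE(p̂) = √(0.75042·0.24958/589) = 0.017832.
z* = 1.282 at the 80% level.
Margin = 1.282·0.017832 = 0.02286.
Interval: 0.75042 ± 0.02286 → (0.7276, 0.7733).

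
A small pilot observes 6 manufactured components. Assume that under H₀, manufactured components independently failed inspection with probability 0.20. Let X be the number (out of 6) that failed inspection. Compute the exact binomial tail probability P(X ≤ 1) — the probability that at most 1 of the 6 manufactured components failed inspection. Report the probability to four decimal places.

P = 0.6554

X ~ Binomial(n=6, p=0.20).
P(X ≤ 1) = C(6,0)·0.20^0·0.80^6 + C(6,1)·0.20^1·0.80^5.
= 0.262144 + 0.393216 = 0.6554.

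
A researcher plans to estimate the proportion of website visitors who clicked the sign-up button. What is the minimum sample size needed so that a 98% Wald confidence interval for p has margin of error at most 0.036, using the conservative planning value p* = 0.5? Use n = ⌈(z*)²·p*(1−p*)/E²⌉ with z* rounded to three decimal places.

n = 1044

For 98% confidence, z* = 2.326.
p*(1−p*) = 0.50·0.50 = 0.2500.
Required n before rounding: 5.410276 × 0.2500 / 0.036² = 1043.649.
⌈1043.649⌉ = 1044.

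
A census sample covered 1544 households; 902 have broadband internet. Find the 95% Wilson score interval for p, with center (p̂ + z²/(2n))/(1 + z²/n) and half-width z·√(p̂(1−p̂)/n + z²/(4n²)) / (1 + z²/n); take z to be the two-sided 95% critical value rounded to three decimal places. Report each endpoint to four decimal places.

(0.5594, 0.6085)

p̂ = 902/1544 = 0.58420; z = 1.960, so z² = 3.841600.
Denominator 1 + z²/n = 1 + 3.841600/1544 = 1.002488.
Adjusted center: (0.58420 + z²/(2n))/1.002488 = 0.58399.
Radicand: p̂(1−p̂)/n + z²/(4n²) = 0.000157326 + 0.000000403 = 0.000157729.
Half-width = 1.960·√0.000157729/1.002488 = 0.02455.
Interval: 0.58399 ± 0.02455 → (0.5594, 0.6085).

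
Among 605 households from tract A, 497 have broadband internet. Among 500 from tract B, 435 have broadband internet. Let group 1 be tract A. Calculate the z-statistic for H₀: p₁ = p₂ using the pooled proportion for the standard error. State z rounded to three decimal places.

Sample proportions: p̂₁ = 497/605 = 0.82149 and p̂₂ = 435/500 = 0.87000.
Pooling: p̂ = 932/1105 = 0.84344.
Pooled SE = √[0.1320497·0.00365289] ≈ 0.021963.
z = (p̂₁ − p̂₂)/SE = (0.82149 − 0.87000)/0.021963 = -0.04851/0.021963 = -2.209.

z = -2.209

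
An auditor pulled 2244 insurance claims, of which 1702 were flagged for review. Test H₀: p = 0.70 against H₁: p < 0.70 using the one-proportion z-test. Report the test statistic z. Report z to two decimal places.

z = 6.04

Sample proportion p̂ = 1702/2244 = 0.75847.
SE₀ = √(0.70·0.30/2244) = 0.009674.
Test statistic: z = 0.05847/0.009674 = 6.04.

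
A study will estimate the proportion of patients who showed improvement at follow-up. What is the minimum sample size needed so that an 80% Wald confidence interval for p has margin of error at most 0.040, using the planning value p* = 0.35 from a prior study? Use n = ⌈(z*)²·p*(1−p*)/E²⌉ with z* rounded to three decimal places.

n = 234

z* = 1.282 at the 80% level.
p*(1−p*) = 0.2275.
(z*)²·p*(1−p*)/E² = 1.643524·0.2275/0.001600 = 233.689.
Rounding up, n = 234.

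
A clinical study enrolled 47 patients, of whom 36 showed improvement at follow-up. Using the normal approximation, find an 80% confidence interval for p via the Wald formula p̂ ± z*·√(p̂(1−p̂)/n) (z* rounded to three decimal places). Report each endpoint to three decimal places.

(0.687, 0.845)

The sample proportion is 36/47 = 0.76596.
SE = √(p̂(1−p̂)/n) = √(0.179267/47) = 0.061759.
The 80% critical value is z* = 1.282.
Margin of error: 1.282 × 0.061759 = 0.07918.
So the interval runs from 0.687 to 0.845.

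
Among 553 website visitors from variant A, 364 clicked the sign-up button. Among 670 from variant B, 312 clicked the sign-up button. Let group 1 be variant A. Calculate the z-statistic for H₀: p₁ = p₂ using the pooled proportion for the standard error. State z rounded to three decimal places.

z = 6.741

p̂₁ = 364/553 = 0.65823, p̂₂ = 312/670 = 0.46567.
Pooling: p̂ = 676/1223 = 0.55274.
Pooled SE = √[0.2472186·0.00330086] ≈ 0.028566.
z = (p̂₁ − p̂₂)/SE = (0.65823 − 0.46567)/0.028566 = 0.19256/0.028566 = 6.741.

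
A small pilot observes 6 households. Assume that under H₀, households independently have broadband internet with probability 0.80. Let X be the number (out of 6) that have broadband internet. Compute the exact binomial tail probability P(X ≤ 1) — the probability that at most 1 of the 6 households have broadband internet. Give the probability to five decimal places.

P = 0.00160

X ~ Binomial(n=6, p=0.80).
P(X ≤ 1) = C(6,0)·0.80^0·0.20^6 + C(6,1)·0.80^1·0.20^5.
= 0.000064 + 0.001536 = 0.00160.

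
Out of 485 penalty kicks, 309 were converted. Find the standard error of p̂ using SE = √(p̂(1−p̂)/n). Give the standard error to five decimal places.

SE = 0.02183

The sample proportion is 309/485 = 0.63711.
p̂(1−p̂) = 0.63711·0.36289 = 0.231201.
SE = √(0.231201/485) = √0.000476703 = 0.02183.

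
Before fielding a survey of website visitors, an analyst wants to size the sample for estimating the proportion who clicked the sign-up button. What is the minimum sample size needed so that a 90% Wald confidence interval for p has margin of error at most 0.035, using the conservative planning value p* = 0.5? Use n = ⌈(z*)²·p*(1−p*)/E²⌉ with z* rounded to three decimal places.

n = 553

z* = 1.645 at the 90% level.
p*(1−p*) = 0.2500.
Required n before rounding: 2.706025 × 0.2500 / 0.035² = 552.250.
Rounding up, n = 553.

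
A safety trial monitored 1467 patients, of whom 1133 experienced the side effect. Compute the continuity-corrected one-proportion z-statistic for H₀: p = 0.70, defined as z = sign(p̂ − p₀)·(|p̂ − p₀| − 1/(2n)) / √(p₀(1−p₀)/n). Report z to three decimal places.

p̂ = 1133/1467 = 0.77232. p̂ − p₀ = 0.072324.
1/(2n) = 0.000341.
Corrected numerator: |0.072324| − 0.000341 = 0.071983.
Under H₀, SE = √(p₀(1−p₀)/n) = √(0.70·0.30/1467) = √0.000143149 = 0.011965.
z = +0.071983/0.011965 = 6.016.

z = 6.016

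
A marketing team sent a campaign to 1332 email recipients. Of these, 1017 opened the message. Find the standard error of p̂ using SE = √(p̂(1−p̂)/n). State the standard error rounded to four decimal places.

Sample proportion p̂ = 1017/1332 = 0.76351.
p̂(1−p̂) = 0.76351·0.23649 = 0.180562.
SE = √(0.180562/1332) = 0.0116.

SE = 0.0116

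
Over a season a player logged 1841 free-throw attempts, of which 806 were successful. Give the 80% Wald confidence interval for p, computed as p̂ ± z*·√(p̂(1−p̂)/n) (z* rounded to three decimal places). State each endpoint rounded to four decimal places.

p̂ = 806/1841 = 0.43781.
Standard error of p̂: √(0.246132/1841) = √0.000133695 = 0.011563.
The 80% critical value is z* = 1.282.
Margin = 1.282·0.011563 = 0.01482.
CI: 0.43781 ± 0.01482 = (0.4230, 0.4526).

(0.4230, 0.4526)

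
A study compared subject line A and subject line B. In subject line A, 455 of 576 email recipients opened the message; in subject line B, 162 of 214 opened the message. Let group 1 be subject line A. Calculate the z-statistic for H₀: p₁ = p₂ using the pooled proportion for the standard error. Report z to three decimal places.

z = 0.994

p̂₁ = 455/576 = 0.78993, p̂₂ = 162/214 = 0.75701.
Pooled p̂ = (455+162)/(576+214) = 617/790 = 0.78101.
SE = √[p̂(1−p̂)(1/n₁+1/n₂)] = √[0.78101·0.21899·(1/576+1/214)] ≈ 0.033108.
z = 0.03292/0.033108 = 0.994.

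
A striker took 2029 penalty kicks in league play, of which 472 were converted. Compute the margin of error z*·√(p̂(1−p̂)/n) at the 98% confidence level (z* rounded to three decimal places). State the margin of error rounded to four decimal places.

With x = 472 successes in n = 2029, p̂ = 0.23263.
Standard error of p̂: √(0.178512/2029) = √0.000087980 = 0.009380.
The 98% critical value is z* = 2.326.
So ME = 0.0218.

ME = 0.0218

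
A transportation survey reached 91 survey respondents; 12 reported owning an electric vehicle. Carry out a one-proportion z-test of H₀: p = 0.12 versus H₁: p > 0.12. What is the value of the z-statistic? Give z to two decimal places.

z = 0.35

With x = 12 successes in n = 91, p̂ = 0.13187.
Under H₀, SE = √(p₀(1−p₀)/n) = √(0.12·0.88/91) = √0.001160440 = 0.034065.
z = (0.13187 − 0.12)/0.034065 = 0.01187/0.034065 = 0.35.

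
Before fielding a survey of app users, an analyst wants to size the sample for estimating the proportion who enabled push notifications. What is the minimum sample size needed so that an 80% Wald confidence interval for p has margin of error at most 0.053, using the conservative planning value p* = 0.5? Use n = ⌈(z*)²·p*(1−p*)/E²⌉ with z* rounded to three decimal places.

z* = 1.282 at the 80% level.
p*(1−p*) = 0.50·0.50 = 0.2500.
(z*)²·p*(1−p*)/E² = 1.643524·0.2500/0.002809 = 146.273.
⌈146.273⌉ = 147.

n = 147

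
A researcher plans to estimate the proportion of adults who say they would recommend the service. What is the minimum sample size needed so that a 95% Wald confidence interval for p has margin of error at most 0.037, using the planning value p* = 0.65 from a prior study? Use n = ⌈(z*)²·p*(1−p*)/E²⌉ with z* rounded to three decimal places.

n = 639

The 95% critical value is z* = 1.960.
p*(1−p*) = 0.65·0.35 = 0.2275.
Required n before rounding: 3.841600 × 0.2275 / 0.037² = 638.396.
Rounding up, n = 639.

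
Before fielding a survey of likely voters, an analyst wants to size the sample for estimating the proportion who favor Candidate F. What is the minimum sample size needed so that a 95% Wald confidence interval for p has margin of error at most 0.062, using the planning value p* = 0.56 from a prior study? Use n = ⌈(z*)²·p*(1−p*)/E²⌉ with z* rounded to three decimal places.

n = 247

The 95% critical value is z* = 1.960.
p*(1−p*) = 0.56·0.44 = 0.2464.
Required n before rounding: 3.841600 × 0.2464 / 0.062² = 246.246.
Rounding up, n = 247.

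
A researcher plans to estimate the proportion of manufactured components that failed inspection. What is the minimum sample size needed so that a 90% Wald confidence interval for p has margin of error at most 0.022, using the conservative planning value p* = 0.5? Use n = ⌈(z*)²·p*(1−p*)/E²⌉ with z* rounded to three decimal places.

For 90% confidence, z* = 1.645.
p*(1−p*) = 0.50·0.50 = 0.2500.
(z*)²·p*(1−p*)/E² = 2.706025·0.2500/0.000484 = 1397.740.
Rounding up, n = 1398.

n = 1398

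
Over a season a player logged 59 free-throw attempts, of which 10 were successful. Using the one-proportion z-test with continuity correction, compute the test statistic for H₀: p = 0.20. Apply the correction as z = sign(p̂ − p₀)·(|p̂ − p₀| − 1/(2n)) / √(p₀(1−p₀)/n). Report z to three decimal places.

p̂ = 10/59 = 0.16949. p̂ − p₀ = -0.030508.
1/(2n) = 0.008475.
Corrected numerator: |-0.030508| − 0.008475 = 0.022033.
SE₀ = √(0.20·0.80/59) = 0.052076.
z = −0.022033/0.052076 = -0.423.

z = -0.423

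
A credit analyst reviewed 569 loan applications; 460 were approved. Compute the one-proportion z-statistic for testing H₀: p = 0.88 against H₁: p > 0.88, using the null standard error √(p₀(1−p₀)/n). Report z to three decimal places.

p̂ = 460/569 = 0.80844.
Null standard error: √(0.88·0.12/569) = √0.000185589 = 0.013623.
z = (p̂ − p₀)/SE = (0.80844 − 0.88)/0.013623 = -5.253.

z = -5.253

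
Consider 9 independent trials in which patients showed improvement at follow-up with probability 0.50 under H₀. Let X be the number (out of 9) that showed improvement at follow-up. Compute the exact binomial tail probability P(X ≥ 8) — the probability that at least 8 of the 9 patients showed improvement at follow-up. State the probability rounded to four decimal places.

X is binomial with n = 9 and p = 0.50.
P(X ≥ 8) = C(9,8)·0.50^8·0.50^1 + C(9,9)·0.50^9·0.50^0.
= 0.017578 + 0.001953 = 0.0195.

P = 0.0195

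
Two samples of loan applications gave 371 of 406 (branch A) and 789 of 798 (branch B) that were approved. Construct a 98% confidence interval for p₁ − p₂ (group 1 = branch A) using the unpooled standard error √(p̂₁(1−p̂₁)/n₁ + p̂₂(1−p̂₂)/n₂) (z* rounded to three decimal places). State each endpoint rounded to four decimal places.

p̂₁ = 0.91379, p̂₂ = 0.98872, so the observed difference is -0.07493.
SE = √(0.000194028 + 0.000013974) = √0.000208002 = 0.014422.
For 98% confidence, z* = 2.326. Margin = 2.326·0.014422 = 0.03355.
So the interval runs from -0.1085 to -0.0414.

(-0.1085, -0.0414)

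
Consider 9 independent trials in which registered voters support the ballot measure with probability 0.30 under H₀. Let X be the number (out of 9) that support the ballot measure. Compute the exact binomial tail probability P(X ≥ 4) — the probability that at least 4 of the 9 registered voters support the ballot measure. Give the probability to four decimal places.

X is binomial with n = 9 and p = 0.30.
P(X ≥ 4) = Σ_{j=4}^{9} C(9,j)·0.30^j·0.70^{9−j}.
= 0.171532 + 0.073514 + 0.021004 + 0.003858 + 0.000413 + 0.000020 = 0.2703.

P = 0.2703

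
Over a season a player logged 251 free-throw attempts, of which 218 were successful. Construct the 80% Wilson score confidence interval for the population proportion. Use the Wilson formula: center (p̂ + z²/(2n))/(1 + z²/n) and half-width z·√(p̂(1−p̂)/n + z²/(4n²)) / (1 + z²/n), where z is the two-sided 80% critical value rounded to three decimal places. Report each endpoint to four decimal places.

(0.8388, 0.8935)

p̂ = 218/251 = 0.86853; z = 1.282, so z² = 1.643524.
1 + z²/n = 1.006548.
Adjusted center: (0.86853 + z²/(2n))/1.006548 = 0.86613.
Radicand: p̂(1−p̂)/n + z²/(4n²) = 0.000454935 + 0.000006522 = 0.000461457.
Half-width = 1.282·√0.000461457/1.006548 = 0.02736.
CI: 0.86613 ± 0.02736 = (0.8388, 0.8935).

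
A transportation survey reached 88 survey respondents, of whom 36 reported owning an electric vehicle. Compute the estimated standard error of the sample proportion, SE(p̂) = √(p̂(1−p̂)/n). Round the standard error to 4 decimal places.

Sample proportion p̂ = 36/88 = 0.40909.
p̂(1−p̂) = 0.241735.
Dividing by n and taking the root: √0.002746989 = 0.0524.

SE = 0.0524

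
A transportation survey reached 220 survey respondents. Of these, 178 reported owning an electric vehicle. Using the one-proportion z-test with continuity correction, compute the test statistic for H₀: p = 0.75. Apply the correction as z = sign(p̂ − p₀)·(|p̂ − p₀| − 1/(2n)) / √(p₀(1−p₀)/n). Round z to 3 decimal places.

z = 1.946

With x = 178 successes in n = 220, p̂ = 0.80909. p̂ − p₀ = 0.059091.
Continuity correction 1/(2n) = 1/440 = 0.002273.
Corrected numerator: |0.059091| − 0.002273 = 0.056818.
Null standard error: √(0.75·0.25/220) = √0.000852273 = 0.029194.
z = +0.056818/0.029194 = 1.946.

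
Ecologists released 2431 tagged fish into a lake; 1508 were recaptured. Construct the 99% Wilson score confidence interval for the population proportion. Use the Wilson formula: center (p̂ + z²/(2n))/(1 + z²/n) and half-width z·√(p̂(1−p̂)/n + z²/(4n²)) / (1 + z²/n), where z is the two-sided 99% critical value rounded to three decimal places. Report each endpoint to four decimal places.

Here p̂ = 1508/2431 = 0.62032 and z = 2.576 (z² = 6.635776).
Denominator 1 + z²/n = 1 + 6.635776/2431 = 1.002730.
Adjusted center: (0.62032 + z²/(2n))/1.002730 = 0.61999.
Radicand: p̂(1−p̂)/n + z²/(4n²) = 0.000096883 + 0.000000281 = 0.000097164.
Half-width = 2.576·√0.000097164/1.002730 = 0.02532.
So the interval runs from 0.5947 to 0.6453.

(0.5947, 0.6453)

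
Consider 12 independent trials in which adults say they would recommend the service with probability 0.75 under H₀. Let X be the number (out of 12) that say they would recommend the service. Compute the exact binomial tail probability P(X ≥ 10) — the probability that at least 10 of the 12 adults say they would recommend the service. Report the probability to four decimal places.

X is binomial with n = 12 and p = 0.75.
P(X ≥ 10) = C(12,10)·0.75^10·0.25^2 + C(12,11)·0.75^11·0.25^1 + C(12,12)·0.75^12·0.25^0.
= 0.232293 + 0.126705 + 0.031676 = 0.3907.

P = 0.3907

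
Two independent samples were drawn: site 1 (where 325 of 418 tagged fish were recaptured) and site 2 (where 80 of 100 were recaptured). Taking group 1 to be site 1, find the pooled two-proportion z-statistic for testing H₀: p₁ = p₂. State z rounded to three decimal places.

p̂₁ = 325/418 = 0.77751, p̂₂ = 80/100 = 0.80000.
Pooled p̂ = (325+80)/(418+100) = 405/518 = 0.78185.
SE = √[p̂(1−p̂)(1/n₁+1/n₂)] = √[0.78185·0.21815·(1/418+1/100)] ≈ 0.045974.
z = (p̂₁ − p̂₂)/SE = (0.77751 − 0.80000)/0.045974 = -0.02249/0.045974 = -0.489.

z = -0.489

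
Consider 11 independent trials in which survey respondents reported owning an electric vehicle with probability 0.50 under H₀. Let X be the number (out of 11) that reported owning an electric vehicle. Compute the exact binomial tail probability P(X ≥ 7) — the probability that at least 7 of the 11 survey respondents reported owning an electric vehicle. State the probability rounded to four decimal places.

X ~ Binomial(n=11, p=0.50).
P(X ≥ 7) = Σ_{j=7}^{11} C(11,j)·0.50^j·0.50^{11−j}.
= 0.161133 + 0.080566 + 0.026855 + 0.005371 + 0.000488 = 0.2744.

P = 0.2744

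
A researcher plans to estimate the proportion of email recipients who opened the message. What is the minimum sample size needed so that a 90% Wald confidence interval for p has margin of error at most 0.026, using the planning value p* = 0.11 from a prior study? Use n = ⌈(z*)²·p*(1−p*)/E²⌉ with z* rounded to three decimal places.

The 90% critical value is z* = 1.645.
p*(1−p*) = 0.0979.
(z*)²·p*(1−p*)/E² = 2.706025·0.0979/0.000676 = 391.893.
⌈391.893⌉ = 392.

n = 392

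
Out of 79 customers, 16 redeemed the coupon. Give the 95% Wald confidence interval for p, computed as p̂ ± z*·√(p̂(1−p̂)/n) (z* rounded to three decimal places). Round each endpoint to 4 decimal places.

(0.1139, 0.2912)

With x = 16 successes in n = 79, p̂ = 0.20253.
SE = √(p̂(1−p̂)/n) = √(0.161513/79) = 0.045216.
z* = 1.960 at the 95% level.
Margin = 1.960·0.045216 = 0.08862.
Interval: 0.20253 ± 0.08862 → (0.1139, 0.2912).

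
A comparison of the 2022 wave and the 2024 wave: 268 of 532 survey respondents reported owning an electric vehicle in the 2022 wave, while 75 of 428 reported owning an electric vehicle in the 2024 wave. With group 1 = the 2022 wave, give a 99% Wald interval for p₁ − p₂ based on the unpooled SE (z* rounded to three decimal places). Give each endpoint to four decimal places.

(0.2553, 0.4017)

p̂₁ = 0.50376, p̂₂ = 0.17523, so the observed difference is 0.32853.
Unpooled SE = √(p̂₁(1−p̂₁)/n₁ + p̂₂(1−p̂₂)/n₂) = √(0.000469898 + 0.000337679) = 0.028418.
For 99% confidence, z* = 2.576. Margin of error = 0.07320.
Interval: 0.32853 ± 0.07320 → (0.2553, 0.4017).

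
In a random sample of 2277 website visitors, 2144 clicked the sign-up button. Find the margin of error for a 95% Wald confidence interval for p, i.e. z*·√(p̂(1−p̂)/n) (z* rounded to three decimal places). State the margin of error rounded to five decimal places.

p̂ = 2144/2277 = 0.94159.
SE = √(p̂(1−p̂)/n) = √(0.054998/2277) = 0.004915.
z* = 1.960 at the 95% level.
Margin of error = z*·SE = 1.960 × 0.004915 = 0.00963.

ME = 0.00963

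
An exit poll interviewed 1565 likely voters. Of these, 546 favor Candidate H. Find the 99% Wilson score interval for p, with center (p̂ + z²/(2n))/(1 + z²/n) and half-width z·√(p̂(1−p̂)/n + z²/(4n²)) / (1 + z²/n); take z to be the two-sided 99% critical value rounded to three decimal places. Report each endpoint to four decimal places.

p̂ = 546/1565 = 0.34888; z = 2.576, so z² = 6.635776.
Denominator 1 + z²/n = 1 + 6.635776/1565 = 1.004240.
Center = (0.34888 + 0.002120)/1.004240 = 0.34952.
Radicand: p̂(1−p̂)/n + z²/(4n²) = 0.000145152 + 0.000000677 = 0.000145829.
Half-width = 2.576·√0.000145829/1.004240 = 0.03098.
Interval: 0.34952 ± 0.03098 → (0.3185, 0.3805).

(0.3185, 0.3805)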